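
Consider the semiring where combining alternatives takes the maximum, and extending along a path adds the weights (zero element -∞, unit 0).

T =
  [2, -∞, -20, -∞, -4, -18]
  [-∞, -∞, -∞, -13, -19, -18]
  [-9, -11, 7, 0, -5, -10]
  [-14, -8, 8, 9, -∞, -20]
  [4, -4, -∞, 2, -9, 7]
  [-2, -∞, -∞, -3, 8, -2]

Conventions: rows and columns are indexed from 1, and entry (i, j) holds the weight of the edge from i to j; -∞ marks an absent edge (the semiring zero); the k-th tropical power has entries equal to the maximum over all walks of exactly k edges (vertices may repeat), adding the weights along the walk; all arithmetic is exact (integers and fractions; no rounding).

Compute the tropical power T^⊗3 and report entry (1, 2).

T^⊗2:
  [4, -8, -13, -2, -2, 3]
  [-15, -21, -5, -4, -10, -12]
  [-1, -4, 14, 9, 2, 2]
  [-1, 1, 17, 18, 3, -2]
  [6, -6, 10, 11, 15, 5]
  [12, 4, 5, 10, 6, 15]
T^⊗3:
  [6, -6, 6, 7, 11, 5]
  [-6, -12, 4, 5, -4, -3]
  [6, 3, 21, 18, 10, 9]
  [8, 10, 26, 27, 12, 10]
  [19, 11, 19, 20, 13, 22]
  [14, 2, 18, 19, 23, 13]
Key observation: the optimum is the walk 1->1->5->2, with weight 2 + (-4) + (-4) = -6.
Optimal value attained by: walk 1->1->5->2.
Answer: (T^⊗3)[1][2] = -6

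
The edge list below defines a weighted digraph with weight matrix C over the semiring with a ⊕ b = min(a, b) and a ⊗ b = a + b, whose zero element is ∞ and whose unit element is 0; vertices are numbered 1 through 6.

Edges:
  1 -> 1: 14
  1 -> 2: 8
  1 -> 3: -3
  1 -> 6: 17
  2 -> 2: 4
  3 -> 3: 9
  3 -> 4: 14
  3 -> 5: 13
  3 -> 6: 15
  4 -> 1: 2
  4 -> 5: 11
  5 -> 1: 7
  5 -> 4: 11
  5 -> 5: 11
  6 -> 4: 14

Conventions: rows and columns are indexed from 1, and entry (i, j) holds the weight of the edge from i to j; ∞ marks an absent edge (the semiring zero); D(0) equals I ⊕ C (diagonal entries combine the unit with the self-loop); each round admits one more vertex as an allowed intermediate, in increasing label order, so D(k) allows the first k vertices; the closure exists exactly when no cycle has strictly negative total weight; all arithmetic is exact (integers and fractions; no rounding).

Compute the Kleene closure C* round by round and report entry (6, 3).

D(0):
  [0, 8, -3, ∞, ∞, 17]
  [∞, 0, ∞, ∞, ∞, ∞]
  [∞, ∞, 0, 14, 13, 15]
  [2, ∞, ∞, 0, 11, ∞]
  [7, ∞, ∞, 11, 0, ∞]
  [∞, ∞, ∞, 14, ∞, 0]
D(1):
  [0, 8, -3, ∞, ∞, 17]
  [∞, 0, ∞, ∞, ∞, ∞]
  [∞, ∞, 0, 14, 13, 15]
  [2, 10, -1, 0, 11, 19]
  [7, 15, 4, 11, 0, 24]
  [∞, ∞, ∞, 14, ∞, 0]
D(2):
  [0, 8, -3, ∞, ∞, 17]
  [∞, 0, ∞, ∞, ∞, ∞]
  [∞, ∞, 0, 14, 13, 15]
  [2, 10, -1, 0, 11, 19]
  [7, 15, 4, 11, 0, 24]
  [∞, ∞, ∞, 14, ∞, 0]
D(3):
  [0, 8, -3, 11, 10, 12]
  [∞, 0, ∞, ∞, ∞, ∞]
  [∞, ∞, 0, 14, 13, 15]
  [2, 10, -1, 0, 11, 14]
  [7, 15, 4, 11, 0, 19]
  [∞, ∞, ∞, 14, ∞, 0]
D(4):
  [0, 8, -3, 11, 10, 12]
  [∞, 0, ∞, ∞, ∞, ∞]
  [16, 24, 0, 14, 13, 15]
  [2, 10, -1, 0, 11, 14]
  [7, 15, 4, 11, 0, 19]
  [16, 24, 13, 14, 25, 0]
D(5):
  [0, 8, -3, 11, 10, 12]
  [∞, 0, ∞, ∞, ∞, ∞]
  [16, 24, 0, 14, 13, 15]
  [2, 10, -1, 0, 11, 14]
  [7, 15, 4, 11, 0, 19]
  [16, 24, 13, 14, 25, 0]
D(6):
  [0, 8, -3, 11, 10, 12]
  [∞, 0, ∞, ∞, ∞, ∞]
  [16, 24, 0, 14, 13, 15]
  [2, 10, -1, 0, 11, 14]
  [7, 15, 4, 11, 0, 19]
  [16, 24, 13, 14, 25, 0]
Answer: C*[6][3] = 13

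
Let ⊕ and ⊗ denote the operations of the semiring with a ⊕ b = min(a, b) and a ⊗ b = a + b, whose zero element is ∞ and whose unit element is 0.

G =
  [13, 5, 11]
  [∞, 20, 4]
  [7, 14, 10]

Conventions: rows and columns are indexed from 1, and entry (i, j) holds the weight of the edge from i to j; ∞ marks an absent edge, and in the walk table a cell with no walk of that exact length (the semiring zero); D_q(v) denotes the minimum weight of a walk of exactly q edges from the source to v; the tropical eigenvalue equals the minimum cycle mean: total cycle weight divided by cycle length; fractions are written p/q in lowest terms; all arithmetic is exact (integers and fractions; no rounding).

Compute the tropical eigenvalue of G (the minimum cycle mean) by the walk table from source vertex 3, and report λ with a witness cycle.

q=0: [∞, ∞, 0]
q=1: [7, 14, 10]
q=2: [17, 12, 18]
q=3: [25, 22, 16]
Optimal cycle mean attained by: cycle 1->2->3->1, total 5 + 4 + 7, length 3.
Answer: λ = 16/3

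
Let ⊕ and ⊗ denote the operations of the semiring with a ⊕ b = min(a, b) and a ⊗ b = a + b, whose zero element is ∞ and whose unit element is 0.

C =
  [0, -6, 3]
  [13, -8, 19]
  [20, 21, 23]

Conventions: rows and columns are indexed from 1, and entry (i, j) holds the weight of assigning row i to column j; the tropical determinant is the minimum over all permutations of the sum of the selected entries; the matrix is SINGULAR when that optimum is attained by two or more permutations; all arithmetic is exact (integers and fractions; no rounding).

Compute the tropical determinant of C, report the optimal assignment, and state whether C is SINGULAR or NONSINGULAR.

σ = (1, 2, 3): 0 + (-8) + 23 = 15
σ = (1, 3, 2): 0 + 19 + 21 = 40
σ = (2, 1, 3): (-6) + 13 + 23 = 30
σ = (2, 3, 1): (-6) + 19 + 20 = 33
σ = (3, 1, 2): 3 + 13 + 21 = 37
σ = (3, 2, 1): 3 + (-8) + 20 = 15
Optimal value attained by: σ = (1, 2, 3).
Answer: det⊕(C) = 15; verdict: SINGULAR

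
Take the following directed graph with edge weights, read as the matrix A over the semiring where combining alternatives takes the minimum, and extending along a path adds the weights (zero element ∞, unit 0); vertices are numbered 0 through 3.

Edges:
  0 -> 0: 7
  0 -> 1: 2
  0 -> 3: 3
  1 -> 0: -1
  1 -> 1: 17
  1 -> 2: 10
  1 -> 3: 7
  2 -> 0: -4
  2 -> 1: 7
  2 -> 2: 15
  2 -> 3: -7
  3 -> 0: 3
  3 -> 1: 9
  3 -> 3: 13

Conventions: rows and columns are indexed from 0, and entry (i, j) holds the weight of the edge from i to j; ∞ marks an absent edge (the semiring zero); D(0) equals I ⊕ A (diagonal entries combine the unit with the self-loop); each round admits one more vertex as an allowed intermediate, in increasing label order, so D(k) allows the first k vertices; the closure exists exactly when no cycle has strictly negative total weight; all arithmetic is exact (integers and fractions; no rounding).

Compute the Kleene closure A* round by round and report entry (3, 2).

D(0):
  [0, 2, ∞, 3]
  [-1, 0, 10, 7]
  [-4, 7, 0, -7]
  [3, 9, ∞, 0]
D(1):
  [0, 2, ∞, 3]
  [-1, 0, 10, 2]
  [-4, -2, 0, -7]
  [3, 5, ∞, 0]
D(2):
  [0, 2, 12, 3]
  [-1, 0, 10, 2]
  [-4, -2, 0, -7]
  [3, 5, 15, 0]
D(3):
  [0, 2, 12, 3]
  [-1, 0, 10, 2]
  [-4, -2, 0, -7]
  [3, 5, 15, 0]
D(4):
  [0, 2, 12, 3]
  [-1, 0, 10, 2]
  [-4, -2, 0, -7]
  [3, 5, 15, 0]
Answer: A*[3][2] = 15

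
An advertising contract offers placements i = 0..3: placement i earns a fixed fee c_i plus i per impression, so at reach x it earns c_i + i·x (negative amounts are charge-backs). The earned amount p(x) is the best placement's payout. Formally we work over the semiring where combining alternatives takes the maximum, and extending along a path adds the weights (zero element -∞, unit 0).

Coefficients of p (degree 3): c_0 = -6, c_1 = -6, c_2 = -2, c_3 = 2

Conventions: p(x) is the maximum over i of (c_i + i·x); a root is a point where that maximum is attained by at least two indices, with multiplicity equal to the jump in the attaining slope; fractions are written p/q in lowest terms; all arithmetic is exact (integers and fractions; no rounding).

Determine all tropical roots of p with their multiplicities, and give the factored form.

hull edge (i=0, c=-6) to (i=3, c=2): slope 8/3, span 3
Factored form: p(x) = 2 ⊗ (x ⊕ (-8/3)) ⊗ (x ⊕ (-8/3)) ⊗ (x ⊕ (-8/3))
Answer: roots = -8/3 (mult 3)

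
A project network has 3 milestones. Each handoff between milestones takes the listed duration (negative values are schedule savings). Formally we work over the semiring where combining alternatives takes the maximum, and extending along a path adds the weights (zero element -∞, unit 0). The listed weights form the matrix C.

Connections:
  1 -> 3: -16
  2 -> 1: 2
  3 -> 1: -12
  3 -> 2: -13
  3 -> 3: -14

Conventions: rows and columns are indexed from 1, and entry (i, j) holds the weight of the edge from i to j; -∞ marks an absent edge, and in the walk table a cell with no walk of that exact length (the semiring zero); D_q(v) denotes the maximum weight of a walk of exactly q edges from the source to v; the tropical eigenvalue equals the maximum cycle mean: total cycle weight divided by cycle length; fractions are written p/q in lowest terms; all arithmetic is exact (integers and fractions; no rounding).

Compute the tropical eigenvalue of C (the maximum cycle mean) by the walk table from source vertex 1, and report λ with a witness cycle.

q=0: [0, -∞, -∞]
q=1: [-∞, -∞, -16]
q=2: [-28, -29, -30]
q=3: [-27, -43, -44]
Optimal cycle mean attained by: cycle 1->3->2->1, total (-16) + (-13) + 2, length 3.
Answer: λ = -9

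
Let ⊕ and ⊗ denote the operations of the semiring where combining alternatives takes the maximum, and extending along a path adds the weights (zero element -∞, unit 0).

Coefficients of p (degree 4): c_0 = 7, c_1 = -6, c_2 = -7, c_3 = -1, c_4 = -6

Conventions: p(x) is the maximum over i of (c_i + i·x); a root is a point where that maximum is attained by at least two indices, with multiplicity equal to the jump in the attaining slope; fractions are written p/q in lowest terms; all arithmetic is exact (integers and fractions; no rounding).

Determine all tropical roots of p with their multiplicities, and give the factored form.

hull edge (i=0, c=7) to (i=3, c=-1): slope -8/3, span 3
hull edge (i=3, c=-1) to (i=4, c=-6): slope -5, span 1
Factored form: p(x) = -6 ⊗ (x ⊕ 8/3) ⊗ (x ⊕ 8/3) ⊗ (x ⊕ 8/3) ⊗ (x ⊕ 5)
Answer: roots = 8/3 (mult 3), 5 (mult 1)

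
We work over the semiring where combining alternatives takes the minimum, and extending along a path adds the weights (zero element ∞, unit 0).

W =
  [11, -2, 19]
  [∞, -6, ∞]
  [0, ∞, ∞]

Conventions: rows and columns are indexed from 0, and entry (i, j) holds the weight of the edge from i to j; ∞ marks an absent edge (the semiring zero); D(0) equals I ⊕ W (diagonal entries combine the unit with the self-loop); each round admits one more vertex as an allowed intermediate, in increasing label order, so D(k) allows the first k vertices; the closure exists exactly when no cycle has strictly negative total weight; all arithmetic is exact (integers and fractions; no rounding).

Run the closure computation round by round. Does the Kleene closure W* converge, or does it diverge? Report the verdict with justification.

Detection: at round 0, diagonal entry (1, 1) turns strictly negative.
Key observation: the cycle 1->1 has total weight (-6), which is strictly negative.
Answer: DIVERGES — negative cycle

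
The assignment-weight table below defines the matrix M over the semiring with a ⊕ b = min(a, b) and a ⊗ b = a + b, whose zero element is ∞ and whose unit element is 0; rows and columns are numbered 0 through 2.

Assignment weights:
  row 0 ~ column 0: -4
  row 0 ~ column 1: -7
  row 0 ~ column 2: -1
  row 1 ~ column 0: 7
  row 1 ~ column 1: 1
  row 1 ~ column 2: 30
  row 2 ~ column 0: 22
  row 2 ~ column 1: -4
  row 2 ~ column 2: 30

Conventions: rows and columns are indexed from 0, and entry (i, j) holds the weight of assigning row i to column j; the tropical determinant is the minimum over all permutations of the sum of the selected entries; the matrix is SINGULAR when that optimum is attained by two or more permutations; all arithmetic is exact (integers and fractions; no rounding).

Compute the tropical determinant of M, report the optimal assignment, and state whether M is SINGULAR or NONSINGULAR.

σ = (0, 1, 2): (-4) + 1 + 30 = 27
σ = (0, 2, 1): (-4) + 30 + (-4) = 22
σ = (1, 0, 2): (-7) + 7 + 30 = 30
σ = (1, 2, 0): (-7) + 30 + 22 = 45
σ = (2, 0, 1): (-1) + 7 + (-4) = 2
σ = (2, 1, 0): (-1) + 1 + 22 = 22
Optimal value attained by: σ = (2, 0, 1).
Answer: det⊕(M) = 2; verdict: NONSINGULAR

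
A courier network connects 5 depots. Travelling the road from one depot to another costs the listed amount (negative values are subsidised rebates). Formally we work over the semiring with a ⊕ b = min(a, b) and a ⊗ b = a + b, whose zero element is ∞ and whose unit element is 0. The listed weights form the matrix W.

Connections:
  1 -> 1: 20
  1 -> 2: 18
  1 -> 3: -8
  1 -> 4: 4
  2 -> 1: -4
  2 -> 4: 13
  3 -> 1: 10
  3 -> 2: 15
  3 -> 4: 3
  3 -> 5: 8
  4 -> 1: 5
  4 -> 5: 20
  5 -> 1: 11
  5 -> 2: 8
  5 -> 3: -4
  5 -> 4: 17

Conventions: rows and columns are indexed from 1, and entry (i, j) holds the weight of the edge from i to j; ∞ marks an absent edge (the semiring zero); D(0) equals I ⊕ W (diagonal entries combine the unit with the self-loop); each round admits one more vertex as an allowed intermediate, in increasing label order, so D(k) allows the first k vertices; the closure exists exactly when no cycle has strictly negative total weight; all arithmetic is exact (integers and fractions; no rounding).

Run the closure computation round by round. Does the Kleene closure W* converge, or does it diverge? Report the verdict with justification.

D(0):
  [0, 18, -8, 4, ∞]
  [-4, 0, ∞, 13, ∞]
  [10, 15, 0, 3, 8]
  [5, ∞, ∞, 0, 20]
  [11, 8, -4, 17, 0]
D(1):
  [0, 18, -8, 4, ∞]
  [-4, 0, -12, 0, ∞]
  [10, 15, 0, 3, 8]
  [5, 23, -3, 0, 20]
  [11, 8, -4, 15, 0]
D(2):
  [0, 18, -8, 4, ∞]
  [-4, 0, -12, 0, ∞]
  [10, 15, 0, 3, 8]
  [5, 23, -3, 0, 20]
  [4, 8, -4, 8, 0]
D(3):
  [0, 7, -8, -5, 0]
  [-4, 0, -12, -9, -4]
  [10, 15, 0, 3, 8]
  [5, 12, -3, 0, 5]
  [4, 8, -4, -1, 0]
D(4):
  [0, 7, -8, -5, 0]
  [-4, 0, -12, -9, -4]
  [8, 15, 0, 3, 8]
  [5, 12, -3, 0, 5]
  [4, 8, -4, -1, 0]
D(5):
  [0, 7, -8, -5, 0]
  [-4, 0, -12, -9, -4]
  [8, 15, 0, 3, 8]
  [5, 12, -3, 0, 5]
  [4, 8, -4, -1, 0]
Key observation: every diagonal entry stays at the unit through all rounds, so no improving cycle exists.
Answer: CONVERGES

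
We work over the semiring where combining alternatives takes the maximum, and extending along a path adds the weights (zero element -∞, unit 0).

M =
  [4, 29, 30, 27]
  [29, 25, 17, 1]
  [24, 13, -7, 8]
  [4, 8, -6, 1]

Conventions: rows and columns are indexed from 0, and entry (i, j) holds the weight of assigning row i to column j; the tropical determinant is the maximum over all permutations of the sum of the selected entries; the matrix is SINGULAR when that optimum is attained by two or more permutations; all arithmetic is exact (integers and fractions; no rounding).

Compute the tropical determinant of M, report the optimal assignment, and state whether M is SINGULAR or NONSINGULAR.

σ = (0, 1, 2, 3): 4 + 25 + (-7) + 1 = 23
σ = (0, 1, 3, 2): 4 + 25 + 8 + (-6) = 31
σ = (0, 2, 1, 3): 4 + 17 + 13 + 1 = 35
σ = (0, 2, 3, 1): 4 + 17 + 8 + 8 = 37
σ = (0, 3, 1, 2): 4 + 1 + 13 + (-6) = 12
σ = (0, 3, 2, 1): 4 + 1 + (-7) + 8 = 6
σ = (1, 0, 2, 3): 29 + 29 + (-7) + 1 = 52
σ = (1, 0, 3, 2): 29 + 29 + 8 + (-6) = 60
σ = (1, 2, 0, 3): 29 + 17 + 24 + 1 = 71
σ = (1, 2, 3, 0): 29 + 17 + 8 + 4 = 58
σ = (1, 3, 0, 2): 29 + 1 + 24 + (-6) = 48
σ = (1, 3, 2, 0): 29 + 1 + (-7) + 4 = 27
σ = (2, 0, 1, 3): 30 + 29 + 13 + 1 = 73
σ = (2, 0, 3, 1): 30 + 29 + 8 + 8 = 75
σ = (2, 1, 0, 3): 30 + 25 + 24 + 1 = 80
σ = (2, 1, 3, 0): 30 + 25 + 8 + 4 = 67
σ = (2, 3, 0, 1): 30 + 1 + 24 + 8 = 63
σ = (2, 3, 1, 0): 30 + 1 + 13 + 4 = 48
σ = (3, 0, 1, 2): 27 + 29 + 13 + (-6) = 63
σ = (3, 0, 2, 1): 27 + 29 + (-7) + 8 = 57
σ = (3, 1, 0, 2): 27 + 25 + 24 + (-6) = 70
σ = (3, 1, 2, 0): 27 + 25 + (-7) + 4 = 49
σ = (3, 2, 0, 1): 27 + 17 + 24 + 8 = 76
σ = (3, 2, 1, 0): 27 + 17 + 13 + 4 = 61
Optimal value attained by: σ = (2, 1, 0, 3).
Answer: det⊕(M) = 80; verdict: NONSINGULAR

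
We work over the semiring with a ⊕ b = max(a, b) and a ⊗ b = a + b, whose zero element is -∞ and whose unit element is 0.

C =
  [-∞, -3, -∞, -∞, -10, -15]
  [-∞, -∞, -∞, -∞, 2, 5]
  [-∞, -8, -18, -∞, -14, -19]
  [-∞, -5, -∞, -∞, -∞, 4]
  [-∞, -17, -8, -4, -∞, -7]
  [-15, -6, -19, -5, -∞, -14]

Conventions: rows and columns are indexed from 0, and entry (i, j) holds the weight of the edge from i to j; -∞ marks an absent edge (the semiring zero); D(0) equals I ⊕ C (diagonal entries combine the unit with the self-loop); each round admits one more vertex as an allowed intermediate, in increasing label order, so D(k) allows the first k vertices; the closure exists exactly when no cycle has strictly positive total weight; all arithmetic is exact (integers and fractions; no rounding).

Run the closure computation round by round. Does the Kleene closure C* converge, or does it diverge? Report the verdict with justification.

D(0):
  [0, -3, -∞, -∞, -10, -15]
  [-∞, 0, -∞, -∞, 2, 5]
  [-∞, -8, 0, -∞, -14, -19]
  [-∞, -5, -∞, 0, -∞, 4]
  [-∞, -17, -8, -4, 0, -7]
  [-15, -6, -19, -5, -∞, 0]
D(1):
  [0, -3, -∞, -∞, -10, -15]
  [-∞, 0, -∞, -∞, 2, 5]
  [-∞, -8, 0, -∞, -14, -19]
  [-∞, -5, -∞, 0, -∞, 4]
  [-∞, -17, -8, -4, 0, -7]
  [-15, -6, -19, -5, -25, 0]
D(2):
  [0, -3, -∞, -∞, -1, 2]
  [-∞, 0, -∞, -∞, 2, 5]
  [-∞, -8, 0, -∞, -6, -3]
  [-∞, -5, -∞, 0, -3, 4]
  [-∞, -17, -8, -4, 0, -7]
  [-15, -6, -19, -5, -4, 0]
D(3):
  [0, -3, -∞, -∞, -1, 2]
  [-∞, 0, -∞, -∞, 2, 5]
  [-∞, -8, 0, -∞, -6, -3]
  [-∞, -5, -∞, 0, -3, 4]
  [-∞, -16, -8, -4, 0, -7]
  [-15, -6, -19, -5, -4, 0]
D(4):
  [0, -3, -∞, -∞, -1, 2]
  [-∞, 0, -∞, -∞, 2, 5]
  [-∞, -8, 0, -∞, -6, -3]
  [-∞, -5, -∞, 0, -3, 4]
  [-∞, -9, -8, -4, 0, 0]
  [-15, -6, -19, -5, -4, 0]
D(5):
  [0, -3, -9, -5, -1, 2]
  [-∞, 0, -6, -2, 2, 5]
  [-∞, -8, 0, -10, -6, -3]
  [-∞, -5, -11, 0, -3, 4]
  [-∞, -9, -8, -4, 0, 0]
  [-15, -6, -12, -5, -4, 0]
D(6):
  [0, -3, -9, -3, -1, 2]
  [-10, 0, -6, 0, 2, 5]
  [-18, -8, 0, -8, -6, -3]
  [-11, -2, -8, 0, 0, 4]
  [-15, -6, -8, -4, 0, 0]
  [-15, -6, -12, -5, -4, 0]
Key observation: every diagonal entry stays at the unit through all rounds, so no improving cycle exists.
Answer: CONVERGES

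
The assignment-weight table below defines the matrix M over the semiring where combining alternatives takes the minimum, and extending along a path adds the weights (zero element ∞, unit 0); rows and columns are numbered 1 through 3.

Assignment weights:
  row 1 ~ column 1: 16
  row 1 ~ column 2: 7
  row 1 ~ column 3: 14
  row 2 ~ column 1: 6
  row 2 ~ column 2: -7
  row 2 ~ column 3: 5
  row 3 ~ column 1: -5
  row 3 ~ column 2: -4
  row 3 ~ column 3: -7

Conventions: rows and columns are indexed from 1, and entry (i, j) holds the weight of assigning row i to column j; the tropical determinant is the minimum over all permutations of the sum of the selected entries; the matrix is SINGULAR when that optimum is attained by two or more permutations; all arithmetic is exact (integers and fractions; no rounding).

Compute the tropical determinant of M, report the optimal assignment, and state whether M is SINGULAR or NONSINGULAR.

σ = (1, 2, 3): 16 + (-7) + (-7) = 2
σ = (1, 3, 2): 16 + 5 + (-4) = 17
σ = (2, 1, 3): 7 + 6 + (-7) = 6
σ = (2, 3, 1): 7 + 5 + (-5) = 7
σ = (3, 1, 2): 14 + 6 + (-4) = 16
σ = (3, 2, 1): 14 + (-7) + (-5) = 2
Optimal value attained by: σ = (1, 2, 3).
Answer: det⊕(M) = 2; verdict: SINGULAR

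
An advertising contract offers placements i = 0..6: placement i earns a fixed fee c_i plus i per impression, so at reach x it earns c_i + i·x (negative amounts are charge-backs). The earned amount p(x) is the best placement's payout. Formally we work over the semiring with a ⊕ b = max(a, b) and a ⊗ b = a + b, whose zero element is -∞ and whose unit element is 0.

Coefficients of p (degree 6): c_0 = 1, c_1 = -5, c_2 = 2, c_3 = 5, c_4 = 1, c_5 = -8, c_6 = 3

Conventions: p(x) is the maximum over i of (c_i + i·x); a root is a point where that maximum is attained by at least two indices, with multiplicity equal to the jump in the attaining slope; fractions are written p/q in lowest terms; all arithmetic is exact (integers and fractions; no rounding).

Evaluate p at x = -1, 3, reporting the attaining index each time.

p(-1) = max(1+0·(-1)=1, -5+1·(-1)=-6, 2+2·(-1)=0, 5+3·(-1)=2, 1+4·(-1)=-3, -8+5·(-1)=-13, 3+6·(-1)=-3) = 2 (attained by i=3)
p(3) = max(1+0·3=1, -5+1·3=-2, 2+2·3=8, 5+3·3=14, 1+4·3=13, -8+5·3=7, 3+6·3=21) = 21 (attained by i=6)
Answer: p(-1) = 2; p(3) = 21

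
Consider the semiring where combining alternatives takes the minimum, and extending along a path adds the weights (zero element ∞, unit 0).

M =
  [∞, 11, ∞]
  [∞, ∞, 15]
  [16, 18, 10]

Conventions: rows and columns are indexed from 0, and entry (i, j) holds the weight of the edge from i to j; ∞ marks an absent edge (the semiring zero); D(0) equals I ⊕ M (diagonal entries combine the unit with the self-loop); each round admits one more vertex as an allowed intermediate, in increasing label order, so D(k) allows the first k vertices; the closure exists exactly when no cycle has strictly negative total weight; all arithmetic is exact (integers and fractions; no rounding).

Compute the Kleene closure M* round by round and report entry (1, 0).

D(0):
  [0, 11, ∞]
  [∞, 0, 15]
  [16, 18, 0]
D(1):
  [0, 11, ∞]
  [∞, 0, 15]
  [16, 18, 0]
D(2):
  [0, 11, 26]
  [∞, 0, 15]
  [16, 18, 0]
D(3):
  [0, 11, 26]
  [31, 0, 15]
  [16, 18, 0]
Answer: M*[1][0] = 31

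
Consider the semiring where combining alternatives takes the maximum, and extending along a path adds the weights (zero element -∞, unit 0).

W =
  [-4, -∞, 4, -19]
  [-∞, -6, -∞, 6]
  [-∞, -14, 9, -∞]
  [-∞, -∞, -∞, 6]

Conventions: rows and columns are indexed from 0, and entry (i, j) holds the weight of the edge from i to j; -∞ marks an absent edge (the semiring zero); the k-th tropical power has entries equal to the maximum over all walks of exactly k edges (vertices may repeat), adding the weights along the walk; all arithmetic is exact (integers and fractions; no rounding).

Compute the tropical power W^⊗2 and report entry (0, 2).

W^⊗2:
  [-8, -10, 13, -13]
  [-∞, -12, -∞, 12]
  [-∞, -5, 18, -8]
  [-∞, -∞, -∞, 12]
Key observation: the optimum is the walk 0->2->2, with weight 4 + 9 = 13.
Optimal value attained by: walk 0->2->2.
Answer: (W^⊗2)[0][2] = 13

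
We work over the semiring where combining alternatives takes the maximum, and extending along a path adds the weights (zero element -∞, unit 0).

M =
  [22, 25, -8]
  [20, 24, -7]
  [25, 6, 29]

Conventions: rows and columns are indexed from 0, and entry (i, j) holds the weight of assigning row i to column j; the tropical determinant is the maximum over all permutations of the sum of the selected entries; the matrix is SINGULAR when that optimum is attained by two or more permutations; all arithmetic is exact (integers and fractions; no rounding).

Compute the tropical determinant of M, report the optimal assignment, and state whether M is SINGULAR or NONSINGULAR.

σ = (0, 1, 2): 22 + 24 + 29 = 75
σ = (0, 2, 1): 22 + (-7) + 6 = 21
σ = (1, 0, 2): 25 + 20 + 29 = 74
σ = (1, 2, 0): 25 + (-7) + 25 = 43
σ = (2, 0, 1): (-8) + 20 + 6 = 18
σ = (2, 1, 0): (-8) + 24 + 25 = 41
Optimal value attained by: σ = (0, 1, 2).
Answer: det⊕(M) = 75; verdict: NONSINGULAR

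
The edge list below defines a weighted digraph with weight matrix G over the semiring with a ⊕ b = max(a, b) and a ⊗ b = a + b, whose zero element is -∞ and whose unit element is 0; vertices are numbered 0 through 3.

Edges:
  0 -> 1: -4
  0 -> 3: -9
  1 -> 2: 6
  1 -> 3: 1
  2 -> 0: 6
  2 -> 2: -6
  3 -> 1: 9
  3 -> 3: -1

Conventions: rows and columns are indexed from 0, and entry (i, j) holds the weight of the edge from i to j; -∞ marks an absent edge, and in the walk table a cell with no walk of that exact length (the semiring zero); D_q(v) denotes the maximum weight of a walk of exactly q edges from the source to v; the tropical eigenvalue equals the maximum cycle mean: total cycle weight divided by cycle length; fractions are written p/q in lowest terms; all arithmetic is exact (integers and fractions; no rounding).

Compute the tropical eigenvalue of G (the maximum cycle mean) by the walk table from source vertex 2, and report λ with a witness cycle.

q=0: [-∞, -∞, 0, -∞]
q=1: [6, -∞, -6, -∞]
q=2: [0, 2, -12, -3]
q=3: [-6, 6, 8, 3]
q=4: [14, 12, 12, 7]
Optimal cycle mean attained by: cycle 1->3->1, total 1 + 9, length 2.
Answer: λ = 5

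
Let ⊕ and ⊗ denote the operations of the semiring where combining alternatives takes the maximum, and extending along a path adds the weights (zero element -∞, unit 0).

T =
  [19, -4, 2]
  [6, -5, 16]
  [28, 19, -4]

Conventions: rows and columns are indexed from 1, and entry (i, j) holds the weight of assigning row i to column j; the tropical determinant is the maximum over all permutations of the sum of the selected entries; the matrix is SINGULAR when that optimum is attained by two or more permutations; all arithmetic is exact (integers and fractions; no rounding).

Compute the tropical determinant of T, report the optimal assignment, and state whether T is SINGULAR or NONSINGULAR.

σ = (1, 2, 3): 19 + (-5) + (-4) = 10
σ = (1, 3, 2): 19 + 16 + 19 = 54
σ = (2, 1, 3): (-4) + 6 + (-4) = -2
σ = (2, 3, 1): (-4) + 16 + 28 = 40
σ = (3, 1, 2): 2 + 6 + 19 = 27
σ = (3, 2, 1): 2 + (-5) + 28 = 25
Optimal value attained by: σ = (1, 3, 2).
Answer: det⊕(T) = 54; verdict: NONSINGULAR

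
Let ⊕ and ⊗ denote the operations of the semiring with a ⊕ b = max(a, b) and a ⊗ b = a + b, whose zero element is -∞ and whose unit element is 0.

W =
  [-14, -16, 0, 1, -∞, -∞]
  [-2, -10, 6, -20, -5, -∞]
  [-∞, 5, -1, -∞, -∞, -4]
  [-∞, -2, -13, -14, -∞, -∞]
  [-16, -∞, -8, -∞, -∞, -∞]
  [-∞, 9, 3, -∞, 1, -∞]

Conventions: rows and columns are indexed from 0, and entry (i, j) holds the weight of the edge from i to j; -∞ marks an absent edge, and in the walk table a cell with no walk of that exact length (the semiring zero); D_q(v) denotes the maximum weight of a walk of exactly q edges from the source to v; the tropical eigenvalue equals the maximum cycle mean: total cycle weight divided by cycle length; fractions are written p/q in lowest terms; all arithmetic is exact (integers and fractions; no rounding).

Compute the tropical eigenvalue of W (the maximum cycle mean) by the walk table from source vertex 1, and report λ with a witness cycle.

q=0: [-∞, 0, -∞, -∞, -∞, -∞]
q=1: [-2, -10, 6, -20, -5, -∞]
q=2: [-12, 11, 5, -1, -15, 2]
q=3: [9, 11, 17, -9, 6, 1]
q=4: [9, 22, 17, 10, 6, 13]
q=5: [20, 22, 28, 10, 17, 13]
q=6: [20, 33, 28, 21, 17, 24]
Optimal cycle mean attained by: cycle 1->2->1, total 6 + 5, length 2.
Answer: λ = 11/2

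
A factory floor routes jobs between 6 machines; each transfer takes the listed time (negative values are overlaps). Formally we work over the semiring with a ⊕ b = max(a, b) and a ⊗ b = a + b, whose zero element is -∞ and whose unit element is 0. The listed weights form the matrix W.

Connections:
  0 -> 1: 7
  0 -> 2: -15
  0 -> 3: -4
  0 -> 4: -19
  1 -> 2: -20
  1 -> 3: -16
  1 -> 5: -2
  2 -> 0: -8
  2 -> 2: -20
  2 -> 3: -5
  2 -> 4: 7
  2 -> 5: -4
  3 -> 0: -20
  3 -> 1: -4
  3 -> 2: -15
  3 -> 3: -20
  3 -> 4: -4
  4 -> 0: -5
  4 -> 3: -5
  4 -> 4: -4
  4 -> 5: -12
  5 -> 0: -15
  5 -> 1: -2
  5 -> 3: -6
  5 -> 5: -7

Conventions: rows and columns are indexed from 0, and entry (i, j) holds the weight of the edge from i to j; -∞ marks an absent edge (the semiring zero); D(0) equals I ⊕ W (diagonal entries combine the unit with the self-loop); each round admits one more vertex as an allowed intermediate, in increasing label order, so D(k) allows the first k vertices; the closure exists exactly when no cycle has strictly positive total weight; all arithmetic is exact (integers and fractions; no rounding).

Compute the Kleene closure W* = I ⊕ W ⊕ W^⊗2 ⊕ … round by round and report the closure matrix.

D(0):
  [0, 7, -15, -4, -19, -∞]
  [-∞, 0, -20, -16, -∞, -2]
  [-8, -∞, 0, -5, 7, -4]
  [-20, -4, -15, 0, -4, -∞]
  [-5, -∞, -∞, -5, 0, -12]
  [-15, -2, -∞, -6, -∞, 0]
D(1):
  [0, 7, -15, -4, -19, -∞]
  [-∞, 0, -20, -16, -∞, -2]
  [-8, -1, 0, -5, 7, -4]
  [-20, -4, -15, 0, -4, -∞]
  [-5, 2, -20, -5, 0, -12]
  [-15, -2, -30, -6, -34, 0]
D(2):
  [0, 7, -13, -4, -19, 5]
  [-∞, 0, -20, -16, -∞, -2]
  [-8, -1, 0, -5, 7, -3]
  [-20, -4, -15, 0, -4, -6]
  [-5, 2, -18, -5, 0, 0]
  [-15, -2, -22, -6, -34, 0]
D(3):
  [0, 7, -13, -4, -6, 5]
  [-28, 0, -20, -16, -13, -2]
  [-8, -1, 0, -5, 7, -3]
  [-20, -4, -15, 0, -4, -6]
  [-5, 2, -18, -5, 0, 0]
  [-15, -2, -22, -6, -15, 0]
D(4):
  [0, 7, -13, -4, -6, 5]
  [-28, 0, -20, -16, -13, -2]
  [-8, -1, 0, -5, 7, -3]
  [-20, -4, -15, 0, -4, -6]
  [-5, 2, -18, -5, 0, 0]
  [-15, -2, -21, -6, -10, 0]
D(5):
  [0, 7, -13, -4, -6, 5]
  [-18, 0, -20, -16, -13, -2]
  [2, 9, 0, 2, 7, 7]
  [-9, -2, -15, 0, -4, -4]
  [-5, 2, -18, -5, 0, 0]
  [-15, -2, -21, -6, -10, 0]
D(6):
  [0, 7, -13, -1, -5, 5]
  [-17, 0, -20, -8, -12, -2]
  [2, 9, 0, 2, 7, 7]
  [-9, -2, -15, 0, -4, -4]
  [-5, 2, -18, -5, 0, 0]
  [-15, -2, -21, -6, -10, 0]
Answer: W* = [[0, 7, -13, -1, -5, 5], [-17, 0, -20, -8, -12, -2], [2, 9, 0, 2, 7, 7], [-9, -2, -15, 0, -4, -4], [-5, 2, -18, -5, 0, 0], [-15, -2, -21, -6, -10, 0]]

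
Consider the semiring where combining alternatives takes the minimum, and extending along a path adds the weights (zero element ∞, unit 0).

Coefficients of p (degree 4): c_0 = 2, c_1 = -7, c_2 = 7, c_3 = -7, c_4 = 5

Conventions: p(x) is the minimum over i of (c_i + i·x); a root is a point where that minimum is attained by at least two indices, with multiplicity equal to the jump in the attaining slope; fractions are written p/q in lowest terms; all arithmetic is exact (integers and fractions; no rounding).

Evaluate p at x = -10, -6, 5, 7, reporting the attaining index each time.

p(-10) = min(2+0·(-10)=2, -7+1·(-10)=-17, 7+2·(-10)=-13, -7+3·(-10)=-37, 5+4·(-10)=-35) = -37 (attained by i=3)
p(-6) = min(2+0·(-6)=2, -7+1·(-6)=-13, 7+2·(-6)=-5, -7+3·(-6)=-25, 5+4·(-6)=-19) = -25 (attained by i=3)
p(5) = min(2+0·5=2, -7+1·5=-2, 7+2·5=17, -7+3·5=8, 5+4·5=25) = -2 (attained by i=1)
p(7) = min(2+0·7=2, -7+1·7=0, 7+2·7=21, -7+3·7=14, 5+4·7=33) = 0 (attained by i=1)
Answer: p(-10) = -37; p(-6) = -25; p(5) = -2; p(7) = 0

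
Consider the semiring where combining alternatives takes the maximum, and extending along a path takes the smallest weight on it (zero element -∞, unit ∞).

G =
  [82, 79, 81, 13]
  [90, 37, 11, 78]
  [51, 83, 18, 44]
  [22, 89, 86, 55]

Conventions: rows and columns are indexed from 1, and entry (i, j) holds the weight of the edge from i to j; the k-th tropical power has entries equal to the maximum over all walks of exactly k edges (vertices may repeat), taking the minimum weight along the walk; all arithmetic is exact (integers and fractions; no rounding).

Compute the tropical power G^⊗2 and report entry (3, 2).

G^⊗2:
  [82, 81, 81, 78]
  [82, 79, 81, 55]
  [83, 51, 51, 78]
  [89, 83, 55, 78]
Key observation: the optimum is the walk 3->1->2, with weight 51 min 79 = 51.
Optimal value attained by: walk 3->1->2.
Answer: (G^⊗2)[3][2] = 51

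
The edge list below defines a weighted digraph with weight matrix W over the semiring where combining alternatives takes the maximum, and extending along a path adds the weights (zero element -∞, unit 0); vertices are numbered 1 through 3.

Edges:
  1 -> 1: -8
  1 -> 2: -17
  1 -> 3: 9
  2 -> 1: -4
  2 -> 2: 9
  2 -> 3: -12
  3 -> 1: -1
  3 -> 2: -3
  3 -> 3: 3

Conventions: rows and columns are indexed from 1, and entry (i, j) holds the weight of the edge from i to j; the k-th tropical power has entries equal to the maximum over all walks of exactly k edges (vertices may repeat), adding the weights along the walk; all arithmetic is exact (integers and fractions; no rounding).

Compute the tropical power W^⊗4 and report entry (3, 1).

W^⊗2:
  [8, 6, 12]
  [5, 18, 5]
  [2, 6, 8]
W^⊗3:
  [11, 15, 17]
  [14, 27, 14]
  [7, 15, 11]
W^⊗4:
  [16, 24, 20]
  [23, 36, 23]
  [11, 24, 16]
Key observation: the optimum is the walk 3->2->2->2->1, with weight (-3) + 9 + 9 + (-4) = 11.
Optimal value attained by: walk 3->2->2->2->1.
Answer: (W^⊗4)[3][1] = 11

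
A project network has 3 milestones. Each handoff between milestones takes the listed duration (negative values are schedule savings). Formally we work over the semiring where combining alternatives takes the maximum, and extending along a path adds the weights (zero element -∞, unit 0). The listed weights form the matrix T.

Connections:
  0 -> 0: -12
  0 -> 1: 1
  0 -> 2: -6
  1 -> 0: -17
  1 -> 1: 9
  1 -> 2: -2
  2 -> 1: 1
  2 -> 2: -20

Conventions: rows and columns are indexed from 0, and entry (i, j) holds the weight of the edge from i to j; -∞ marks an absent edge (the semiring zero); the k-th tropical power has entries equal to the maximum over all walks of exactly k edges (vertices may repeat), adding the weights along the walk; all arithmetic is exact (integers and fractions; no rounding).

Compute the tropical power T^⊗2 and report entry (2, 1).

T^⊗2:
  [-16, 10, -1]
  [-8, 18, 7]
  [-16, 10, -1]
Key observation: the optimum is the walk 2->1->1, with weight 1 + 9 = 10.
Optimal value attained by: walk 2->1->1.
Answer: (T^⊗2)[2][1] = 10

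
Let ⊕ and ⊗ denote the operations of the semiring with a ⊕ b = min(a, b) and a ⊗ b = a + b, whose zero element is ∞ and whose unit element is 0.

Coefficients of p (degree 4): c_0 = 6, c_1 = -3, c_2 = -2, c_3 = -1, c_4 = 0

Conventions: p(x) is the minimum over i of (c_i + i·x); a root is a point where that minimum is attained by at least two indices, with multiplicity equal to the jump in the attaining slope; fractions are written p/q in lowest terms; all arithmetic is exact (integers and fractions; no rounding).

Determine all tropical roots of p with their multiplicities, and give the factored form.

hull edge (i=0, c=6) to (i=1, c=-3): slope -9, span 1
hull edge (i=1, c=-3) to (i=4, c=0): slope 1, span 3
Factored form: p(x) = 0 ⊗ (x ⊕ (-1)) ⊗ (x ⊕ (-1)) ⊗ (x ⊕ (-1)) ⊗ (x ⊕ 9)
Answer: roots = -1 (mult 3), 9 (mult 1)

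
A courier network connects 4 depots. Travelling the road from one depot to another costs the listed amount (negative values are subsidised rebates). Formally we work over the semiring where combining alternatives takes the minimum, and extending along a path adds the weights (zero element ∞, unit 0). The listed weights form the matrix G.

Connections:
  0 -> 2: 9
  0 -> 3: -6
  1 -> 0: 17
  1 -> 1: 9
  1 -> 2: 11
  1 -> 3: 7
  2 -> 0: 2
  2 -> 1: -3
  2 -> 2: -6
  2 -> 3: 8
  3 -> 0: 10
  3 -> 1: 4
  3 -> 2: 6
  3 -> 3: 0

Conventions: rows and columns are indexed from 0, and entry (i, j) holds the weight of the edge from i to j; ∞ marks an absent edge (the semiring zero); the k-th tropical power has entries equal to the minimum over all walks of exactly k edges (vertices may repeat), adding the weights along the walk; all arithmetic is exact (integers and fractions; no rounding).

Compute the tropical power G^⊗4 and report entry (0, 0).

G^⊗2:
  [4, -2, 0, -6]
  [13, 8, 5, 7]
  [-4, -9, -12, -4]
  [8, 3, 0, 0]
G^⊗3:
  [2, -3, -6, -6]
  [7, 2, -1, 7]
  [-10, -15, -18, -10]
  [2, -3, -6, 0]
G^⊗4:
  [-4, -9, -12, -6]
  [1, -4, -7, 1]
  [-16, -21, -24, -16]
  [-4, -9, -12, -4]
Key observation: the optimum is the walk 0->3->2->2->0, with weight (-6) + 6 + (-6) + 2 = -4.
Optimal value attained by: walk 0->3->2->2->0.
Answer: (G^⊗4)[0][0] = -4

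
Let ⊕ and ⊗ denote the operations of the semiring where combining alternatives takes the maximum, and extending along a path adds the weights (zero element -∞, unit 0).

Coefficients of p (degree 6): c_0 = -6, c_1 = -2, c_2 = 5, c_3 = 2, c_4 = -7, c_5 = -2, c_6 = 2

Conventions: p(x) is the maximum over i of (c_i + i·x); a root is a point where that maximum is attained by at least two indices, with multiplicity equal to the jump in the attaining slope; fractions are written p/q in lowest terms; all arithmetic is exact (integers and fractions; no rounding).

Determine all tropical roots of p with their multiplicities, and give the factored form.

hull edge (i=0, c=-6) to (i=2, c=5): slope 11/2, span 2
hull edge (i=2, c=5) to (i=6, c=2): slope -3/4, span 4
Factored form: p(x) = 2 ⊗ (x ⊕ (-11/2)) ⊗ (x ⊕ (-11/2)) ⊗ (x ⊕ 3/4) ⊗ (x ⊕ 3/4) ⊗ (x ⊕ 3/4) ⊗ (x ⊕ 3/4)
Answer: roots = -11/2 (mult 2), 3/4 (mult 4)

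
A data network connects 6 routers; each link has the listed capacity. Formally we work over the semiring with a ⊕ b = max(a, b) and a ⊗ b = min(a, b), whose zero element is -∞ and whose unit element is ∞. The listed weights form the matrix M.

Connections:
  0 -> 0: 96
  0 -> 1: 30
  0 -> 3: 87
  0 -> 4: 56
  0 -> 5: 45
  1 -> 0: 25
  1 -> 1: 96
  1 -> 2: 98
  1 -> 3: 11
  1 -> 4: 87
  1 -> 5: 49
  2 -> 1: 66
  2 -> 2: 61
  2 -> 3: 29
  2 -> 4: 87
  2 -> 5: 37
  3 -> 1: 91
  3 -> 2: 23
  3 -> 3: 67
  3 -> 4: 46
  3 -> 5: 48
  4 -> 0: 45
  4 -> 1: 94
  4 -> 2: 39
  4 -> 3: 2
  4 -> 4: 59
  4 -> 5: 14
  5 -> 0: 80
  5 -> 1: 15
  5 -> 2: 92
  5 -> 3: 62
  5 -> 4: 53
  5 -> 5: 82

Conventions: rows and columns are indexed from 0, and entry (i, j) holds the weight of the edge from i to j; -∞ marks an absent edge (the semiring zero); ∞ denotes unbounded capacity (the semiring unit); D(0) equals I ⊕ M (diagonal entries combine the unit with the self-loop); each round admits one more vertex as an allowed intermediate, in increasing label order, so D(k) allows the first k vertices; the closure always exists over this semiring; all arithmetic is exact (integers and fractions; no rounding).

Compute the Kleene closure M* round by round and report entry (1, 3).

D(0):
  [∞, 30, -∞, 87, 56, 45]
  [25, ∞, 98, 11, 87, 49]
  [-∞, 66, ∞, 29, 87, 37]
  [-∞, 91, 23, ∞, 46, 48]
  [45, 94, 39, 2, ∞, 14]
  [80, 15, 92, 62, 53, ∞]
D(1):
  [∞, 30, -∞, 87, 56, 45]
  [25, ∞, 98, 25, 87, 49]
  [-∞, 66, ∞, 29, 87, 37]
  [-∞, 91, 23, ∞, 46, 48]
  [45, 94, 39, 45, ∞, 45]
  [80, 30, 92, 80, 56, ∞]
D(2):
  [∞, 30, 30, 87, 56, 45]
  [25, ∞, 98, 25, 87, 49]
  [25, 66, ∞, 29, 87, 49]
  [25, 91, 91, ∞, 87, 49]
  [45, 94, 94, 45, ∞, 49]
  [80, 30, 92, 80, 56, ∞]
D(3):
  [∞, 30, 30, 87, 56, 45]
  [25, ∞, 98, 29, 87, 49]
  [25, 66, ∞, 29, 87, 49]
  [25, 91, 91, ∞, 87, 49]
  [45, 94, 94, 45, ∞, 49]
  [80, 66, 92, 80, 87, ∞]
D(4):
  [∞, 87, 87, 87, 87, 49]
  [25, ∞, 98, 29, 87, 49]
  [25, 66, ∞, 29, 87, 49]
  [25, 91, 91, ∞, 87, 49]
  [45, 94, 94, 45, ∞, 49]
  [80, 80, 92, 80, 87, ∞]
D(5):
  [∞, 87, 87, 87, 87, 49]
  [45, ∞, 98, 45, 87, 49]
  [45, 87, ∞, 45, 87, 49]
  [45, 91, 91, ∞, 87, 49]
  [45, 94, 94, 45, ∞, 49]
  [80, 87, 92, 80, 87, ∞]
D(6):
  [∞, 87, 87, 87, 87, 49]
  [49, ∞, 98, 49, 87, 49]
  [49, 87, ∞, 49, 87, 49]
  [49, 91, 91, ∞, 87, 49]
  [49, 94, 94, 49, ∞, 49]
  [80, 87, 92, 80, 87, ∞]
Answer: M*[1][3] = 49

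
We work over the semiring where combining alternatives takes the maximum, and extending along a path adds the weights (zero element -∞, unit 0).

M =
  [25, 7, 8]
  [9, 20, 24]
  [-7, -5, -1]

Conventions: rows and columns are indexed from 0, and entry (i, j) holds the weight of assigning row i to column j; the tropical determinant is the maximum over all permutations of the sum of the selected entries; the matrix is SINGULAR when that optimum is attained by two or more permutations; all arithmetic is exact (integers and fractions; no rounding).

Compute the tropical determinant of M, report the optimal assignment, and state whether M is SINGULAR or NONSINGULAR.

σ = (0, 1, 2): 25 + 20 + (-1) = 44
σ = (0, 2, 1): 25 + 24 + (-5) = 44
σ = (1, 0, 2): 7 + 9 + (-1) = 15
σ = (1, 2, 0): 7 + 24 + (-7) = 24
σ = (2, 0, 1): 8 + 9 + (-5) = 12
σ = (2, 1, 0): 8 + 20 + (-7) = 21
Optimal value attained by: σ = (0, 1, 2).
Answer: det⊕(M) = 44; verdict: SINGULAR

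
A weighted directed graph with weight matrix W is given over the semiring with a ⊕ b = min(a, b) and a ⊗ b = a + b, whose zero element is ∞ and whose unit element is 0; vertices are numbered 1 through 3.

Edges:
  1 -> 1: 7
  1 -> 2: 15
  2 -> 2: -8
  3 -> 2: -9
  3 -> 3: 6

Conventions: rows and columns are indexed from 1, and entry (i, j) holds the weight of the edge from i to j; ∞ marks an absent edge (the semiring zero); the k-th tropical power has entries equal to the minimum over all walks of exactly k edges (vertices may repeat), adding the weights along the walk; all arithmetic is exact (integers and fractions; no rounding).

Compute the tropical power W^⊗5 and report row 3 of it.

W^⊗2:
  [14, 7, ∞]
  [∞, -16, ∞]
  [∞, -17, 12]
W^⊗3:
  [21, -1, ∞]
  [∞, -24, ∞]
  [∞, -25, 18]
W^⊗4:
  [28, -9, ∞]
  [∞, -32, ∞]
  [∞, -33, 24]
W^⊗5:
  [35, -17, ∞]
  [∞, -40, ∞]
  [∞, -41, 30]
Answer: row 3 of W^⊗5 = [∞, -41, 30]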